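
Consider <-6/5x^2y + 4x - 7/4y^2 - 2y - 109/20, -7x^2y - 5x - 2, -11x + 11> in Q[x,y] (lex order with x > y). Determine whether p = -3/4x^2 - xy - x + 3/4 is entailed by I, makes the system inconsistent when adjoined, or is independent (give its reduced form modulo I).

-3/4x^2 - xy - x + 3/4 lies in I (it reduces to 0).

First compute the reduced Gröbner basis of I by Buchberger's algorithm.
f_1 = -6/5x^2y + 4x - 7/4y^2 - 2y - 109/20, LT = x^2y.
f_2 = -7x^2y - 5x - 2, LT = x^2y.
f_3 = -11x + 11, LT = x.

S(f_1,f_2): lcm = x^2y. S = -85/21x + 35/24y^2 + 5/3y + 715/168.
  leading term x: subtract (85/231)·f_3 from -85/21x + 35/24y^2 + 5/3y + 715/168 → 35/24y^2 + 5/3y + 5/24
  leading term y^2: no divisor's leading term divides it; move 35/24y^2 to the remainder.
  leading term y: no divisor's leading term divides it; move 5/3y to the remainder.
  leading term 1: no divisor's leading term divides it; move 5/24 to the remainder.
  remainder 35/24y^2 + 5/3y + 5/24 ≠ 0; add h_4 = 35/24y^2 + 5/3y + 5/24 to the basis.

S(f_1,f_3): lcm = x^2y. S = xy - 10/3x + 35/24y^2 + 5/3y + 109/24.
  leading term xy: subtract (-1/11y)·f_3 from xy - 10/3x + 35/24y^2 + 5/3y + 109/24 → -10/3x + 35/24y^2 + 8/3y + 109/24
  leading term x: subtract (10/33)·f_3 from -10/3x + 35/24y^2 + 8/3y + 109/24 → 35/24y^2 + 8/3y + 29/24
  leading term y^2: subtract (1)·h_4 from 35/24y^2 + 8/3y + 29/24 → y + 1
  leading term y: no divisor's leading term divides it; move y to the remainder.
  leading term 1: no divisor's leading term divides it; move 1 to the remainder.
  remainder y + 1 ≠ 0; add h_5 = y + 1 to the basis.

The other S-polynomials (S(f_2,f_3), S(f_1,h_4), S(f_2,h_4), S(f_3,h_4), S(f_1,h_5), S(f_2,h_5), S(f_3,h_5), S(h_4,h_5)) all reduce to 0 modulo the current basis, so we have a Gröbner basis.
Inter-reduce: drop elements whose leading term is divisible by another's, tail-reduce, and make monic.
Reduced Gröbner basis: {x - 1, y + 1}.
Label its elements g_1 = x - 1, g_2 = y + 1.

Reduce p = -3/4x^2 - xy - x + 3/4 modulo G:
  leading term x^2: subtract (-3/4x)·g_1 from -3/4x^2 - xy - x + 3/4 → -xy - 7/4x + 3/4
  leading term xy: subtract (-y)·g_1 from -xy - 7/4x + 3/4 → -7/4x - y + 3/4
  leading term x: subtract (-7/4)·g_1 from -7/4x - y + 3/4 → -y - 1
  leading term y: subtract (-1)·g_2 from -y - 1 → 0
  normal form = 0.
Since the normal form is 0, p ∈ I.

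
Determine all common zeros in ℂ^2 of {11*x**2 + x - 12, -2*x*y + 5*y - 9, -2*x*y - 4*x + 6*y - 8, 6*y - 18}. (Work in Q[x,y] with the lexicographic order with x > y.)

Compute a lex Gröbner basis by Buchberger's algorithm.
f_1 = 11*x**2 + x - 12, LT = x**2.
f_2 = -2*x*y + 5*y - 9, LT = x*y.
f_3 = -2*x*y - 4*x + 6*y - 8, LT = x*y.
f_4 = 6*y - 18, LT = y.

S(f_1,f_2): lcm = x**2*y. S = 57/22*x*y - 9/2*x - 12/11*y.
  leading term x*y: subtract (-57/44)·f_2 from 57/22*x*y - 9/2*x - 12/11*y → -9/2*x + 237/44*y - 513/44
  leading term x: no divisor's leading term divides it; move -9/2*x to the remainder.
  leading term y: subtract (79/88)·f_4 from 237/44*y - 513/44 → 9/2
  leading term 1: no divisor's leading term divides it; move 9/2 to the remainder.
  remainder -9/2*x + 9/2 ≠ 0; add h_5 = -9/2*x + 9/2 to the basis.

S(f_1,f_3): lcm = x**2*y. S = -2*x**2 + 34/11*x*y - 4*x - 12/11*y.
  leading term x**2: subtract (-2/11)·f_1 from -2*x**2 + 34/11*x*y - 4*x - 12/11*y → 34/11*x*y - 42/11*x - 12/11*y - 24/11
  leading term x*y: subtract (-17/11)·f_2 from 34/11*x*y - 42/11*x - 12/11*y - 24/11 → -42/11*x + 73/11*y - 177/11
  leading term x: subtract (28/33)·h_5 from -42/11*x + 73/11*y - 177/11 → 73/11*y - 219/11
  leading term y: subtract (73/66)·f_4 from 73/11*y - 219/11 → 0
  remainder 0.

S(f_1,f_4): leading monomials are coprime, so the S-polynomial reduces to 0 (Buchberger's first criterion).
S(f_2,f_3): lcm = x*y. S = -2*x + 1/2*y + 1/2.
  leading term x: subtract (4/9)·h_5 from -2*x + 1/2*y + 1/2 → 1/2*y - 3/2
  leading term y: subtract (1/12)·f_4 from 1/2*y - 3/2 → 0
  remainder 0.

S(f_2,f_4): lcm = x*y. S = 3*x - 5/2*y + 9/2.
  leading term x: subtract (-2/3)·h_5 from 3*x - 5/2*y + 9/2 → -5/2*y + 15/2
  leading term y: subtract (-5/12)·f_4 from -5/2*y + 15/2 → 0
  remainder 0.

S(f_3,f_4): lcm = x*y. S = 5*x - 3*y + 4.
  leading term x: subtract (-10/9)·h_5 from 5*x - 3*y + 4 → -3*y + 9
  leading term y: subtract (-1/2)·f_4 from -3*y + 9 → 0
  remainder 0.

S(f_1,h_5): lcm = x**2. S = 12/11*x - 12/11.
  leading term x: subtract (-8/33)·h_5 from 12/11*x - 12/11 → 0
  remainder 0.

S(f_2,h_5): lcm = x*y. S = -3/2*y + 9/2.
  leading term y: subtract (-1/4)·f_4 from -3/2*y + 9/2 → 0
  remainder 0.

S(f_3,h_5): lcm = x*y. S = 2*x - 2*y + 4.
  leading term x: subtract (-4/9)·h_5 from 2*x - 2*y + 4 → -2*y + 6
  leading term y: subtract (-1/3)·f_4 from -2*y + 6 → 0
  remainder 0.

S(f_4,h_5): leading monomials are coprime, so the S-polynomial reduces to 0 (Buchberger's first criterion).
Every S-polynomial of the final basis reduces to 0, so we have a Gröbner basis.
Inter-reduce: drop elements whose leading term is divisible by another's, tail-reduce, and make monic.
Reduced Gröbner basis: {x - 1, y - 3}.

Since the basis is lex-ordered, y - 3 is univariate in y. Its roots are {3}. Back-substituting each root into the other basis elements fixes the other coordinates.
  y = 3: the earlier basis element becomes x - 1 = 0, giving x = 1 — point (1, 3).
Zero-dimensionality of the ideal guarantees finitely many solutions over ℂ.

{(1, 3)}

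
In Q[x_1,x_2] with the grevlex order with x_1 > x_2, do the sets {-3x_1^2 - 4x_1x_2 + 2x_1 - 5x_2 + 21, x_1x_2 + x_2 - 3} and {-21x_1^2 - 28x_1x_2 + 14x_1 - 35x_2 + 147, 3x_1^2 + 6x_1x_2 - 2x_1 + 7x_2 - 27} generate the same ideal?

Yes, the ideals are equal.

Since reduced Gröbner bases are canonical representatives of ideals under a given ordering, it suffices to compute and compare them.
Buchberger on the first generating set:
f_1 = -3x_1^2 - 4x_1x_2 + 2x_1 - 5x_2 + 21, LT = x_1^2.
f_2 = x_1x_2 + x_2 - 3, LT = x_1x_2.

S(f_1,f_2): lcm = x_1^2x_2. S = 4/3x_1x_2^2 - 5/3x_1x_2 + 5/3x_2^2 + 3x_1 - 7x_2.
  leading term x_1x_2^2: subtract (4/3x_2)·f_2 from 4/3x_1x_2^2 - 5/3x_1x_2 + 5/3x_2^2 + 3x_1 - 7x_2 → -5/3x_1x_2 + 1/3x_2^2 + 3x_1 - 3x_2
  leading term x_1x_2: subtract (-5/3)·f_2 from -5/3x_1x_2 + 1/3x_2^2 + 3x_1 - 3x_2 → 1/3x_2^2 + 3x_1 - 4/3x_2 - 5
  leading term x_2^2: no divisor's leading term divides it; move 1/3x_2^2 to the remainder.
  leading term x_1: no divisor's leading term divides it; move 3x_1 to the remainder.
  leading term x_2: no divisor's leading term divides it; move -4/3x_2 to the remainder.
  leading term 1: no divisor's leading term divides it; move -5 to the remainder.
  remainder 1/3x_2^2 + 3x_1 - 4/3x_2 - 5 ≠ 0; add g_3 = 1/3x_2^2 + 3x_1 - 4/3x_2 - 5 to the basis.

S(f_1,g_3): leading monomials are coprime, so the S-polynomial reduces to 0 (Buchberger's first criterion).
S(f_2,g_3): lcm = x_1x_2^2. S = -9x_1^2 + 4x_1x_2 + x_2^2 + 15x_1 - 3x_2.
  leading term x_1^2: subtract (3)·f_1 from -9x_1^2 + 4x_1x_2 + x_2^2 + 15x_1 - 3x_2 → 16x_1x_2 + x_2^2 + 9x_1 + 12x_2 - 63
  leading term x_1x_2: subtract (16)·f_2 from 16x_1x_2 + x_2^2 + 9x_1 + 12x_2 - 63 → x_2^2 + 9x_1 - 4x_2 - 15
  leading term x_2^2: subtract (3)·g_3 from x_2^2 + 9x_1 - 4x_2 - 15 → 0
  remainder 0.

Every S-polynomial of the final basis reduces to 0, so we have a Gröbner basis.
Inter-reduce: drop elements whose leading term is divisible by another's, tail-reduce, and make monic.
Reduced Gröbner basis: {x_1^2 - 2/3x_1 + 1/3x_2 - 3, x_1x_2 + x_2 - 3, x_2^2 + 9x_1 - 4x_2 - 15}.

Buchberger on the second generating set:
h_1 = -21x_1^2 - 28x_1x_2 + 14x_1 - 35x_2 + 147, LT = x_1^2.
h_2 = 3x_1^2 + 6x_1x_2 - 2x_1 + 7x_2 - 27, LT = x_1^2.

S(h_1,h_2): lcm = x_1^2. S = -2/3x_1x_2 - 2/3x_2 + 2.
  leading term x_1x_2: no divisor's leading term divides it; move -2/3x_1x_2 to the remainder.
  leading term x_2: no divisor's leading term divides it; move -2/3x_2 to the remainder.
  leading term 1: no divisor's leading term divides it; move 2 to the remainder.
  remainder -2/3x_1x_2 - 2/3x_2 + 2 ≠ 0; add k_3 = -2/3x_1x_2 - 2/3x_2 + 2 to the basis.

S(h_1,k_3): lcm = x_1^2x_2. S = 4/3x_1x_2^2 - 5/3x_1x_2 + 5/3x_2^2 + 3x_1 - 7x_2.
  leading term x_1x_2^2: subtract (-2x_2)·k_3 from 4/3x_1x_2^2 - 5/3x_1x_2 + 5/3x_2^2 + 3x_1 - 7x_2 → -5/3x_1x_2 + 1/3x_2^2 + 3x_1 - 3x_2
  leading term x_1x_2: subtract (5/2)·k_3 from -5/3x_1x_2 + 1/3x_2^2 + 3x_1 - 3x_2 → 1/3x_2^2 + 3x_1 - 4/3x_2 - 5
  leading term x_2^2: no divisor's leading term divides it; move 1/3x_2^2 to the remainder.
  leading term x_1: no divisor's leading term divides it; move 3x_1 to the remainder.
  leading term x_2: no divisor's leading term divides it; move -4/3x_2 to the remainder.
  leading term 1: no divisor's leading term divides it; move -5 to the remainder.
  remainder 1/3x_2^2 + 3x_1 - 4/3x_2 - 5 ≠ 0; add k_4 = 1/3x_2^2 + 3x_1 - 4/3x_2 - 5 to the basis.

S(h_2,k_3): lcm = x_1^2x_2. S = 2x_1x_2^2 - 5/3x_1x_2 + 7/3x_2^2 + 3x_1 - 9x_2.
  leading term x_1x_2^2: subtract (-3x_2)·k_3 from 2x_1x_2^2 - 5/3x_1x_2 + 7/3x_2^2 + 3x_1 - 9x_2 → -5/3x_1x_2 + 1/3x_2^2 + 3x_1 - 3x_2
  leading term x_1x_2: subtract (5/2)·k_3 from -5/3x_1x_2 + 1/3x_2^2 + 3x_1 - 3x_2 → 1/3x_2^2 + 3x_1 - 4/3x_2 - 5
  leading term x_2^2: subtract (1)·k_4 from 1/3x_2^2 + 3x_1 - 4/3x_2 - 5 → 0
  remainder 0.

S(h_1,k_4): leading monomials are coprime, so the S-polynomial reduces to 0 (Buchberger's first criterion).
S(h_2,k_4): leading monomials are coprime, so the S-polynomial reduces to 0 (Buchberger's first criterion).
S(k_3,k_4): lcm = x_1x_2^2. S = -9x_1^2 + 4x_1x_2 + x_2^2 + 15x_1 - 3x_2.
  leading term x_1^2: subtract (3/7)·h_1 from -9x_1^2 + 4x_1x_2 + x_2^2 + 15x_1 - 3x_2 → 16x_1x_2 + x_2^2 + 9x_1 + 12x_2 - 63
  leading term x_1x_2: subtract (-24)·k_3 from 16x_1x_2 + x_2^2 + 9x_1 + 12x_2 - 63 → x_2^2 + 9x_1 - 4x_2 - 15
  leading term x_2^2: subtract (3)·k_4 from x_2^2 + 9x_1 - 4x_2 - 15 → 0
  remainder 0.

Every S-polynomial of the final basis reduces to 0, so we have a Gröbner basis.
Inter-reduce: drop elements whose leading term is divisible by another's, tail-reduce, and make monic.
Reduced Gröbner basis: {x_1^2 - 2/3x_1 + 1/3x_2 - 3, x_1x_2 + x_2 - 3, x_2^2 + 9x_1 - 4x_2 - 15}.

These coincide, so the ideals are equal.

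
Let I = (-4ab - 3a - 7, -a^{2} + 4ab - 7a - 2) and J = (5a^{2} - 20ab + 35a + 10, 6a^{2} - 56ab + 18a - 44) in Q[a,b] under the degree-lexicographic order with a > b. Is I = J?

Yes, the ideals are equal.

For a fixed monomial order, each ideal has a unique reduced Gröbner basis; comparing bases decides equality.
Buchberger on the first generating set:
f_1 = -4ab - 3a - 7, LT = ab.
f_2 = -a^{2} + 4ab - 7a - 2, LT = a^{2}.

S(f_1,f_2): lcm = a^{2}b. S = 4ab^{2} + \tfrac{3}{4}a^{2} - 7ab + \tfrac{7}{4}a - 2b.
  leading term ab^{2}: subtract (-b)·f_1 from 4ab^{2} + \tfrac{3}{4}a^{2} - 7ab + \tfrac{7}{4}a - 2b → \tfrac{3}{4}a^{2} - 10ab + \tfrac{7}{4}a - 9b
  leading term a^{2}: subtract (-\tfrac{3}{4})·f_2 from \tfrac{3}{4}a^{2} - 10ab + \tfrac{7}{4}a - 9b → -7ab - \tfrac{7}{2}a - 9b - \tfrac{3}{2}
  leading term ab: subtract (\tfrac{7}{4})·f_1 from -7ab - \tfrac{7}{2}a - 9b - \tfrac{3}{2} → \tfrac{7}{4}a - 9b + \tfrac{43}{4}
  leading term a: no divisor's leading term divides it; move \tfrac{7}{4}a to the remainder.
  leading term b: no divisor's leading term divides it; move -9b to the remainder.
  leading term 1: no divisor's leading term divides it; move \tfrac{43}{4} to the remainder.
  remainder \tfrac{7}{4}a - 9b + \tfrac{43}{4} ≠ 0; add g_3 = \tfrac{7}{4}a - 9b + \tfrac{43}{4} to the basis.

S(f_1,g_3): lcm = ab. S = \tfrac{36}{7}b^{2} + \tfrac{3}{4}a - \tfrac{43}{7}b + \tfrac{7}{4}.
  leading term b^{2}: no divisor's leading term divides it; move \tfrac{36}{7}b^{2} to the remainder.
  leading term a: subtract (\tfrac{3}{7})·g_3 from \tfrac{3}{4}a - \tfrac{43}{7}b + \tfrac{7}{4} → -\tfrac{16}{7}b - \tfrac{20}{7}
  leading term b: no divisor's leading term divides it; move -\tfrac{16}{7}b to the remainder.
  leading term 1: no divisor's leading term divides it; move -\tfrac{20}{7} to the remainder.
  remainder \tfrac{36}{7}b^{2} - \tfrac{16}{7}b - \tfrac{20}{7} ≠ 0; add g_4 = \tfrac{36}{7}b^{2} - \tfrac{16}{7}b - \tfrac{20}{7} to the basis.

S(f_2,g_3): lcm = a^{2}. S = \tfrac{8}{7}ab + \tfrac{6}{7}a + 2.
  leading term ab: subtract (-\tfrac{2}{7})·f_1 from \tfrac{8}{7}ab + \tfrac{6}{7}a + 2 → 0
  remainder 0.

S(f_1,g_4): lcm = ab^{2}. S = \tfrac{43}{36}ab + \tfrac{5}{9}a + \tfrac{7}{4}b.
  leading term ab: subtract (-\tfrac{43}{144})·f_1 from \tfrac{43}{36}ab + \tfrac{5}{9}a + \tfrac{7}{4}b → -\tfrac{49}{144}a + \tfrac{7}{4}b - \tfrac{301}{144}
  leading term a: subtract (-\tfrac{7}{36})·g_3 from -\tfrac{49}{144}a + \tfrac{7}{4}b - \tfrac{301}{144} → 0
  remainder 0.

S(f_2,g_4): leading monomials are coprime, so the S-polynomial reduces to 0 (Buchberger's first criterion).
S(g_3,g_4): leading monomials are coprime, so the S-polynomial reduces to 0 (Buchberger's first criterion).
Every S-polynomial of the final basis reduces to 0, so we have a Gröbner basis.
Inter-reduce: drop elements whose leading term is divisible by another's, tail-reduce, and make monic.
Reduced Gröbner basis: {b^{2} - \tfrac{4}{9}b - \tfrac{5}{9}, a - \tfrac{36}{7}b + \tfrac{43}{7}}.

Buchberger on the second generating set:
h_1 = 5a^{2} - 20ab + 35a + 10, LT = a^{2}.
h_2 = 6a^{2} - 56ab + 18a - 44, LT = a^{2}.

S(h_1,h_2): lcm = a^{2}. S = \tfrac{16}{3}ab + 4a + \tfrac{28}{3}.
  leading term ab: no divisor's leading term divides it; move \tfrac{16}{3}ab to the remainder.
  leading term a: no divisor's leading term divides it; move 4a to the remainder.
  leading term 1: no divisor's leading term divides it; move \tfrac{28}{3} to the remainder.
  remainder \tfrac{16}{3}ab + 4a + \tfrac{28}{3} ≠ 0; add k_3 = \tfrac{16}{3}ab + 4a + \tfrac{28}{3} to the basis.

S(h_1,k_3): lcm = a^{2}b. S = -4ab^{2} - \tfrac{3}{4}a^{2} + 7ab - \tfrac{7}{4}a + 2b.
  leading term ab^{2}: subtract (-\tfrac{3}{4}b)·k_3 from -4ab^{2} - \tfrac{3}{4}a^{2} + 7ab - \tfrac{7}{4}a + 2b → -\tfrac{3}{4}a^{2} + 10ab - \tfrac{7}{4}a + 9b
  leading term a^{2}: subtract (-\tfrac{3}{20})·h_1 from -\tfrac{3}{4}a^{2} + 10ab - \tfrac{7}{4}a + 9b → 7ab + \tfrac{7}{2}a + 9b + \tfrac{3}{2}
  leading term ab: subtract (\tfrac{21}{16})·k_3 from 7ab + \tfrac{7}{2}a + 9b + \tfrac{3}{2} → -\tfrac{7}{4}a + 9b - \tfrac{43}{4}
  leading term a: no divisor's leading term divides it; move -\tfrac{7}{4}a to the remainder.
  leading term b: no divisor's leading term divides it; move 9b to the remainder.
  leading term 1: no divisor's leading term divides it; move -\tfrac{43}{4} to the remainder.
  remainder -\tfrac{7}{4}a + 9b - \tfrac{43}{4} ≠ 0; add k_4 = -\tfrac{7}{4}a + 9b - \tfrac{43}{4} to the basis.

S(h_2,k_3): lcm = a^{2}b. S = -\tfrac{28}{3}ab^{2} - \tfrac{3}{4}a^{2} + 3ab - \tfrac{7}{4}a - \tfrac{22}{3}b.
  leading term ab^{2}: subtract (-\tfrac{7}{4}b)·k_3 from -\tfrac{28}{3}ab^{2} - \tfrac{3}{4}a^{2} + 3ab - \tfrac{7}{4}a - \tfrac{22}{3}b → -\tfrac{3}{4}a^{2} + 10ab - \tfrac{7}{4}a + 9b
  leading term a^{2}: subtract (-\tfrac{3}{20})·h_1 from -\tfrac{3}{4}a^{2} + 10ab - \tfrac{7}{4}a + 9b → 7ab + \tfrac{7}{2}a + 9b + \tfrac{3}{2}
  leading term ab: subtract (\tfrac{21}{16})·k_3 from 7ab + \tfrac{7}{2}a + 9b + \tfrac{3}{2} → -\tfrac{7}{4}a + 9b - \tfrac{43}{4}
  leading term a: subtract (1)·k_4 from -\tfrac{7}{4}a + 9b - \tfrac{43}{4} → 0
  remainder 0.

S(h_1,k_4): lcm = a^{2}. S = \tfrac{8}{7}ab + \tfrac{6}{7}a + 2.
  leading term ab: subtract (\tfrac{3}{14})·k_3 from \tfrac{8}{7}ab + \tfrac{6}{7}a + 2 → 0
  remainder 0.

S(h_2,k_4): lcm = a^{2}. S = -\tfrac{88}{21}ab - \tfrac{22}{7}a - \tfrac{22}{3}.
  leading term ab: subtract (-\tfrac{11}{14})·k_3 from -\tfrac{88}{21}ab - \tfrac{22}{7}a - \tfrac{22}{3} → 0
  remainder 0.

S(k_3,k_4): lcm = ab. S = \tfrac{36}{7}b^{2} + \tfrac{3}{4}a - \tfrac{43}{7}b + \tfrac{7}{4}.
  leading term b^{2}: no divisor's leading term divides it; move \tfrac{36}{7}b^{2} to the remainder.
  leading term a: subtract (-\tfrac{3}{7})·k_4 from \tfrac{3}{4}a - \tfrac{43}{7}b + \tfrac{7}{4} → -\tfrac{16}{7}b - \tfrac{20}{7}
  leading term b: no divisor's leading term divides it; move -\tfrac{16}{7}b to the remainder.
  leading term 1: no divisor's leading term divides it; move -\tfrac{20}{7} to the remainder.
  remainder \tfrac{36}{7}b^{2} - \tfrac{16}{7}b - \tfrac{20}{7} ≠ 0; add k_5 = \tfrac{36}{7}b^{2} - \tfrac{16}{7}b - \tfrac{20}{7} to the basis.

S(h_1,k_5): leading monomials are coprime, so the S-polynomial reduces to 0 (Buchberger's first criterion).
S(h_2,k_5): leading monomials are coprime, so the S-polynomial reduces to 0 (Buchberger's first criterion).
S(k_3,k_5): lcm = ab^{2}. S = \tfrac{43}{36}ab + \tfrac{5}{9}a + \tfrac{7}{4}b.
  leading term ab: subtract (\tfrac{43}{192})·k_3 from \tfrac{43}{36}ab + \tfrac{5}{9}a + \tfrac{7}{4}b → -\tfrac{49}{144}a + \tfrac{7}{4}b - \tfrac{301}{144}
  leading term a: subtract (\tfrac{7}{36})·k_4 from -\tfrac{49}{144}a + \tfrac{7}{4}b - \tfrac{301}{144} → 0
  remainder 0.

S(k_4,k_5): leading monomials are coprime, so the S-polynomial reduces to 0 (Buchberger's first criterion).
Every S-polynomial of the final basis reduces to 0, so we have a Gröbner basis.
Inter-reduce: drop elements whose leading term is divisible by another's, tail-reduce, and make monic.
Reduced Gröbner basis: {b^{2} - \tfrac{4}{9}b - \tfrac{5}{9}, a - \tfrac{36}{7}b + \tfrac{43}{7}}.

Same reduced basis, so the two generating sets span the same ideal.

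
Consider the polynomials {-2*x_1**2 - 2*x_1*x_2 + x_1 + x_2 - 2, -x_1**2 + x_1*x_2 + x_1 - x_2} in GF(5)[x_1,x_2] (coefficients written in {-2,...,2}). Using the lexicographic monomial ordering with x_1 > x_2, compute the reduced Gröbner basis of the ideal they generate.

f_1 = -2*x_1**2 - 2*x_1*x_2 + x_1 + x_2 - 2, LT = x_1**2.
f_2 = -x_1**2 + x_1*x_2 + x_1 - x_2, LT = x_1**2.

S(f_1,f_2): lcm = x_1**2. S = 2*x_1*x_2 - 2*x_1 + x_2 + 1.
  reduce S modulo (f_1, f_2):
  remainder 2*x_1*x_2 - 2*x_1 + x_2 + 1 ≠ 0; add g_3 = 2*x_1*x_2 - 2*x_1 + x_2 + 1 to the basis.

S(f_1,g_3): lcm = x_1**2*x_2. S = x_1**2 + x_1*x_2**2 - x_1*x_2 + 2*x_1 + 2*x_2**2 + x_2.
  reduce S modulo (f_1, f_2, g_3):
  remainder -x_1 - x_2**2 - x_2 + 2 ≠ 0; add g_4 = -x_1 - x_2**2 - x_2 + 2 to the basis.

S(g_3,g_4): lcm = x_1*x_2. S = -x_1 - x_2**3 - x_2**2 - 2.
  reduce S modulo (f_1, f_2, g_3, g_4):
  remainder -x_2**3 + x_2 + 1 ≠ 0; add g_5 = -x_2**3 + x_2 + 1 to the basis.

The other S-polynomials (S(f_2,g_3), S(f_1,g_4), S(f_2,g_4), S(f_1,g_5), S(f_2,g_5), S(g_3,g_5), S(g_4,g_5)) all reduce to 0 modulo the current basis, so we have a Gröbner basis.
Inter-reduce: drop elements whose leading term is divisible by another's, tail-reduce, and make monic.

G = {x_1 + x_2**2 + x_2 - 2, x_2**3 - x_2 - 1}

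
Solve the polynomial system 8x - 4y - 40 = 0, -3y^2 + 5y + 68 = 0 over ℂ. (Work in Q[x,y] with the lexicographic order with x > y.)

{(3, -4), (47/6, 17/3)}

Compute a lex Gröbner basis by Buchberger's algorithm.
f_1 = 8x - 4y - 40, LT = x.
f_2 = -3y^2 + 5y + 68, LT = y^2.

The S-polynomials (S(f_1,f_2)) all reduce to 0 modulo the current basis, so we have a Gröbner basis.
Inter-reduce: drop elements whose leading term is divisible by another's, tail-reduce, and make monic.
Reduced Gröbner basis: {x - 1/2y - 5, y^2 - 5/3y - 68/3}.

Since the basis is lex-ordered, y^2 - 5/3y - 68/3 is univariate in y. Its roots are {-4, 17/3}. Back-substituting each root into the other basis elements fixes the other coordinates.
  y = -4: the earlier basis element becomes x - 3 = 0, giving x = 3 — point (3, -4).
  y = 17/3: the earlier basis element becomes x - 47/6 = 0, giving x = 47/6 — point (47/6, 17/3).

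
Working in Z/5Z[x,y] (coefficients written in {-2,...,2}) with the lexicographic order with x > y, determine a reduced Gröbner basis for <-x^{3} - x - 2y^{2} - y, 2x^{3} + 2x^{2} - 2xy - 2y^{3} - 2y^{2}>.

f_1 = -x^{3} - x - 2y^{2} - y, LT = x^{3}.
f_2 = 2x^{3} + 2x^{2} - 2xy - 2y^{3} - 2y^{2}, LT = x^{3}.

S(f_1,f_2): lcm = x^{3}. S = -x^{2} + xy + x + y^{3} - 2y^{2} + y.
  reduce S modulo (f_1, f_2):
  remainder -x^{2} + xy + x + y^{3} - 2y^{2} + y ≠ 0; add g_3 = -x^{2} + xy + x + y^{3} - 2y^{2} + y to the basis.

S(f_1,g_3): lcm = x^{3}. S = x^{2}y + x^{2} + xy^{3} - 2xy^{2} + xy + x + 2y^{2} + y.
  reduce S modulo (f_1, f_2, g_3):
  remainder xy^{3} - xy^{2} - 2xy + 2x + y^{4} - y^{3} + y^{2} + 2y ≠ 0; add g_4 = xy^{3} - xy^{2} - 2xy + 2x + y^{4} - y^{3} + y^{2} + 2y to the basis.

S(f_1,g_4): lcm = x^{3}y^{3}. S = x^{3}y^{2} + 2x^{3}y - 2x^{3} - x^{2}y^{4} + x^{2}y^{3} - x^{2}y^{2} - 2x^{2}y + xy^{3} + 2y^{5} + y^{4}.
  reduce S modulo (f_1, f_2, g_3, g_4):
  remainder -xy^{2} - xy + x - y^{7} - y^{6} - 2y^{5} + 2y^{4} - y^{3} - y^{2} + y ≠ 0; add g_5 = -xy^{2} - xy + x - y^{7} - y^{6} - 2y^{5} + 2y^{4} - y^{3} - y^{2} + y to the basis.

S(g_3,g_4): lcm = x^{2}y^{3}. S = x^{2}y^{2} + 2x^{2}y - 2x^{2} - 2xy^{4} - xy^{2} - 2xy - y^{6} + 2y^{5} - y^{4}.
  reduce S modulo (f_1, f_2, g_3, g_4, g_5):
  remainder -2xy + 2x - 2y^{7} + 2y^{6} + y^{5} + 2y^{4} - y^{3} - y^{2} + 2y ≠ 0; add g_6 = -2xy + 2x - 2y^{7} + 2y^{6} + y^{5} + 2y^{4} - y^{3} - y^{2} + 2y to the basis.

S(f_1,g_5): lcm = x^{3}y^{2}. S = -x^{3}y + x^{3} - x^{2}y^{7} - x^{2}y^{6} - 2x^{2}y^{5} + 2x^{2}y^{4} - x^{2}y^{3} - x^{2}y^{2} + x^{2}y + xy^{2} + 2y^{4} + y^{3}.
  reduce S modulo (f_1, f_2, g_3, g_4, g_5, g_6):
  remainder -2x - y^{10} + 2y^{9} + y^{8} - y^{7} + 2y^{5} + y^{4} + 2y^{3} + y^{2} - 2y ≠ 0; add g_7 = -2x - y^{10} + 2y^{9} + y^{8} - y^{7} + 2y^{5} + y^{4} + 2y^{3} + y^{2} - 2y to the basis.

S(g_3,g_5): lcm = x^{2}y^{2}. S = -x^{2}y + x^{2} - xy^{7} - xy^{6} - 2xy^{5} + 2xy^{4} - 2xy^{3} - 2xy^{2} + xy - y^{5} + 2y^{4} - y^{3}.
  reduce S modulo (f_1, f_2, g_3, g_4, g_5, g_6, g_7):
  remainder -2y^{10} - y^{9} - 2y^{8} - 2y^{7} - y^{6} + 2y^{3} + y^{2} ≠ 0; add g_8 = -2y^{10} - y^{9} - 2y^{8} - 2y^{7} - y^{6} + 2y^{3} + y^{2} to the basis.

S(f_1,g_6): lcm = x^{3}y. S = x^{3} - x^{2}y^{7} + x^{2}y^{6} - 2x^{2}y^{5} + x^{2}y^{4} + 2x^{2}y^{3} + 2x^{2}y^{2} + x^{2}y + xy + 2y^{3} + y^{2}.
  reduce S modulo (f_1, f_2, g_3, g_4, g_5, g_6, g_7, g_8):
  remainder 2y^{9} - 2y^{8} + 2y^{6} - 2y^{5} - 2y^{4} - 2y^{3} + y^{2} ≠ 0; add g_9 = 2y^{9} - 2y^{8} + 2y^{6} - 2y^{5} - 2y^{4} - 2y^{3} + y^{2} to the basis.

The other S-polynomials (S(f_2,g_3), S(f_2,g_4), S(f_2,g_5), S(g_4,g_5), S(f_2,g_6), S(g_3,g_6), S(g_4,g_6), S(g_5,g_6), S(f_1,g_7), S(f_2,g_7), S(g_3,g_7), S(g_4,g_7), S(g_5,g_7), S(g_6,g_7), S(f_1,g_8), S(f_2,g_8), S(g_3,g_8), S(g_4,g_8), S(g_5,g_8), S(g_6,g_8), S(g_7,g_8), S(f_1,g_9), S(f_2,g_9), S(g_3,g_9), S(g_4,g_9), S(g_5,g_9), S(g_6,g_9), S(g_7,g_9), S(g_8,g_9)) all reduce to 0 modulo the current basis, so we have a Gröbner basis.
Inter-reduce: drop elements whose leading term is divisible by another's, tail-reduce, and make monic.

G = {x - y^{8} + y^{6} - y^{5} + 2y^{4} + 2y^{3} + y^{2} + y, y^{9} - y^{8} + y^{6} - y^{5} - y^{4} - y^{3} - 2y^{2}}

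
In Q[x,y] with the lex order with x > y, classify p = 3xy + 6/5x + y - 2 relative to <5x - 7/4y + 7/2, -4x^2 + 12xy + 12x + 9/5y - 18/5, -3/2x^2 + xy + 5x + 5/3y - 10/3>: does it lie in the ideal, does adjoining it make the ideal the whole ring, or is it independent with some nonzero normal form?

First compute the reduced Gröbner basis of I by Buchberger's algorithm.
f_1 = 5x - 7/4y + 7/2, LT = x.
f_2 = -4x^2 + 12xy + 12x + 9/5y - 18/5, LT = x^2.
f_3 = -3/2x^2 + xy + 5x + 5/3y - 10/3, LT = x^2.

S(f_1,f_2): lcm = x^2. S = 53/20xy + 37/10x + 9/20y - 9/10.
  leading term xy: subtract (53/100y)·f_1 from 53/20xy + 37/10x + 9/20y - 9/10 → 37/10x + 371/400y^2 - 281/200y - 9/10
  leading term x: subtract (37/50)·f_1 from 37/10x + 371/400y^2 - 281/200y - 9/10 → 371/400y^2 - 11/100y - 349/100
  leading term y^2: no divisor's leading term divides it; move 371/400y^2 to the remainder.
  leading term y: no divisor's leading term divides it; move -11/100y to the remainder.
  leading term 1: no divisor's leading term divides it; move -349/100 to the remainder.
  remainder 371/400y^2 - 11/100y - 349/100 ≠ 0; add h_4 = 371/400y^2 - 11/100y - 349/100 to the basis.

S(f_1,f_3): lcm = x^2. S = 19/60xy + 121/30x + 10/9y - 20/9.
  leading term xy: subtract (19/300y)·f_1 from 19/60xy + 121/30x + 10/9y - 20/9 → 121/30x + 133/1200y^2 + 1601/1800y - 20/9
  leading term x: subtract (121/150)·f_1 from 121/30x + 133/1200y^2 + 1601/1800y - 20/9 → 133/1200y^2 + 2071/900y - 4541/900
  leading term y^2: subtract (19/159)·h_4 from 133/1200y^2 + 2071/900y - 4541/900 → 11039/4770y - 11039/2385
  leading term y: no divisor's leading term divides it; move 11039/4770y to the remainder.
  leading term 1: no divisor's leading term divides it; move -11039/2385 to the remainder.
  remainder 11039/4770y - 11039/2385 ≠ 0; add h_5 = 11039/4770y - 11039/2385 to the basis.

S(f_2,f_3): lcm = x^2. S = -7/3xy + 1/3x + 119/180y - 119/90.
  leading term xy: subtract (-7/15y)·f_1 from -7/3xy + 1/3x + 119/180y - 119/90 → 1/3x - 49/60y^2 + 413/180y - 119/90
  leading term x: subtract (1/15)·f_1 from 1/3x - 49/60y^2 + 413/180y - 119/90 → -49/60y^2 + 217/90y - 14/9
  leading term y^2: subtract (-140/159)·h_4 from -49/60y^2 + 217/90y - 14/9 → 11039/4770y - 11039/2385
  leading term y: subtract (1)·h_5 from 11039/4770y - 11039/2385 → 0
  remainder 0.

S(f_1,h_4): leading monomials are coprime, so the S-polynomial reduces to 0 (Buchberger's first criterion).
S(f_2,h_4): leading monomials are coprime, so the S-polynomial reduces to 0 (Buchberger's first criterion).
S(f_3,h_4): leading monomials are coprime, so the S-polynomial reduces to 0 (Buchberger's first criterion).
S(f_1,h_5): leading monomials are coprime, so the S-polynomial reduces to 0 (Buchberger's first criterion).
S(f_2,h_5): leading monomials are coprime, so the S-polynomial reduces to 0 (Buchberger's first criterion).
S(f_3,h_5): leading monomials are coprime, so the S-polynomial reduces to 0 (Buchberger's first criterion).
S(h_4,h_5): lcm = y^2. S = 698/371y - 1396/371.
  leading term y: subtract (62820/77273)·h_5 from 698/371y - 1396/371 → 0
  remainder 0.

Every S-polynomial of the final basis reduces to 0, so we have a Gröbner basis.
Inter-reduce: drop elements whose leading term is divisible by another's, tail-reduce, and make monic.
Reduced Gröbner basis: {x, y - 2}.
Label its elements g_1 = x, g_2 = y - 2.

Reduce p = 3xy + 6/5x + y - 2 modulo G:
  leading term xy: subtract (3y)·g_1 from 3xy + 6/5x + y - 2 → 6/5x + y - 2
  leading term x: subtract (6/5)·g_1 from 6/5x + y - 2 → y - 2
  leading term y: subtract (1)·g_2 from y - 2 → 0
  normal form = 0.
Since the normal form is 0, p ∈ I.

3xy + 6/5x + y - 2 lies in I (it reduces to 0).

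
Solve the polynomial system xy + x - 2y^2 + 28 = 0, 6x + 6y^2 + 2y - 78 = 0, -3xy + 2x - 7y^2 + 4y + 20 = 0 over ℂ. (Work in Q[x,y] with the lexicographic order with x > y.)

Compute a lex Gröbner basis by Buchberger's algorithm.
f_1 = xy + x - 2y^2 + 28, LT = xy.
f_2 = 6x + 6y^2 + 2y - 78, LT = x.
f_3 = -3xy + 2x - 7y^2 + 4y + 20, LT = xy.

S(f_1,f_2): lcm = xy. S = x - y^3 - 7/3y^2 + 13y + 28.
  reduce S modulo (f_1, f_2, f_3):
  remainder -y^3 - 10/3y^2 + 38/3y + 41 ≠ 0; add h_4 = -y^3 - 10/3y^2 + 38/3y + 41 to the basis.

S(f_1,f_3): lcm = xy. S = 5/3x - 13/3y^2 + 4/3y + 104/3.
  reduce S modulo (f_1, f_2, f_3, h_4):
  remainder -6y^2 + 7/9y + 169/3 ≠ 0; add h_5 = -6y^2 + 7/9y + 169/3 to the basis.

S(f_3,h_4): lcm = xy^3. S = -4xy^2 + 38/3xy + 41x + 7/3y^4 - 4/3y^3 - 20/3y^2.
  reduce S modulo (f_1, f_2, f_3, h_4, h_5):
  remainder -8249/1458y - 8249/486 ≠ 0; add h_6 = -8249/1458y - 8249/486 to the basis.

The other S-polynomials (S(f_2,f_3), S(f_1,h_4), S(f_2,h_4), S(f_1,h_5), S(f_2,h_5), S(f_3,h_5), S(h_4,h_5), S(f_1,h_6), S(f_2,h_6), S(f_3,h_6), S(h_4,h_6), S(h_5,h_6)) all reduce to 0 modulo the current basis, so we have a Gröbner basis.
Inter-reduce: drop elements whose leading term is divisible by another's, tail-reduce, and make monic.
Reduced Gröbner basis: {x - 5, y + 3}.

A lex Gröbner basis eliminates variables successively. Here y + 3 depends only on y, with roots {-3}; lifting each root through the earlier basis elements recovers the full solutions.
  y = -3: the earlier basis element becomes x - 5 = 0, giving x = 5 — point (5, -3).

{(5, -3)}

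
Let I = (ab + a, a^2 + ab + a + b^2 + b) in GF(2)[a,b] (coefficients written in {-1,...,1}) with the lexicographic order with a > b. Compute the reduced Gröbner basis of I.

f_1 = ab + a, LT = ab.
f_2 = a^2 + ab + a + b^2 + b, LT = a^2.

S(f_1,f_2): lcm = a^2b. S = a^2 + ab^2 + ab + b^3 + b^2.
  leading term a^2: subtract (1)·f_2 from a^2 + ab^2 + ab + b^3 + b^2 → ab^2 + a + b^3 + b
  leading term ab^2: subtract (b)·f_1 from ab^2 + a + b^3 + b → ab + a + b^3 + b
  leading term ab: subtract (1)·f_1 from ab + a + b^3 + b → b^3 + b
  leading term b^3: no divisor's leading term divides it; move b^3 to the remainder.
  leading term b: no divisor's leading term divides it; move b to the remainder.
  remainder b^3 + b ≠ 0; add g_3 = b^3 + b to the basis.

The other S-polynomials (S(f_1,g_3), S(f_2,g_3)) all reduce to 0 modulo the current basis, so we have a Gröbner basis.

G = {a^2 + b^2 + b, ab + a, b^3 + b}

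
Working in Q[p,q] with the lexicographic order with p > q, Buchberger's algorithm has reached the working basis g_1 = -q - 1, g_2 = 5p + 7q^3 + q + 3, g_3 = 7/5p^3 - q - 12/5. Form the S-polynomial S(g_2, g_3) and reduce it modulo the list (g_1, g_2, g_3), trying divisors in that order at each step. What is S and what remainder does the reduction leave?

S(g_2, g_3) = 7/5p^2q^3 + 1/5p^2q + 3/5p^2 + 5/7q + 12/7; remainder on division = 0.

lcm(LM(g_2), LM(g_3)) = p^3.
S = (lcm/LT(g_2))·g_2 − (lcm/LT(g_3))·g_3 = 7/5p^2q^3 + 1/5p^2q + 3/5p^2 + 5/7q + 12/7.
Reduce S modulo (g_1, g_2, g_3) in that order:
  leading term p^2q^3: subtract (-7/5p^2q^2)·g_1 from 7/5p^2q^3 + 1/5p^2q + 3/5p^2 + 5/7q + 12/7 → -7/5p^2q^2 + 1/5p^2q + 3/5p^2 + 5/7q + 12/7
  leading term p^2q^2: subtract (7/5p^2q)·g_1 from -7/5p^2q^2 + 1/5p^2q + 3/5p^2 + 5/7q + 12/7 → 8/5p^2q + 3/5p^2 + 5/7q + 12/7
  leading term p^2q: subtract (-8/5p^2)·g_1 from 8/5p^2q + 3/5p^2 + 5/7q + 12/7 → -p^2 + 5/7q + 12/7
  leading term p^2: subtract (-1/5p)·g_2 from -p^2 + 5/7q + 12/7 → 7/5pq^3 + 1/5pq + 3/5p + 5/7q + 12/7
  leading term pq^3: subtract (-7/5pq^2)·g_1 from 7/5pq^3 + 1/5pq + 3/5p + 5/7q + 12/7 → -7/5pq^2 + 1/5pq + 3/5p + 5/7q + 12/7
  leading term pq^2: subtract (7/5pq)·g_1 from -7/5pq^2 + 1/5pq + 3/5p + 5/7q + 12/7 → 8/5pq + 3/5p + 5/7q + 12/7
  leading term pq: subtract (-8/5p)·g_1 from 8/5pq + 3/5p + 5/7q + 12/7 → -p + 5/7q + 12/7
  leading term p: subtract (-1/5)·g_2 from -p + 5/7q + 12/7 → 7/5q^3 + 32/35q + 81/35
  leading term q^3: subtract (-7/5q^2)·g_1 from 7/5q^3 + 32/35q + 81/35 → -7/5q^2 + 32/35q + 81/35
  leading term q^2: subtract (7/5q)·g_1 from -7/5q^2 + 32/35q + 81/35 → 81/35q + 81/35
  leading term q: subtract (-81/35)·g_1 from 81/35q + 81/35 → 0
The remainder is 0, so this S-polynomial contributes no new basis element.
An S-polynomial is built so that the two leading terms cancel; whether anything survives reduction is exactly the Gröbner-basis criterion.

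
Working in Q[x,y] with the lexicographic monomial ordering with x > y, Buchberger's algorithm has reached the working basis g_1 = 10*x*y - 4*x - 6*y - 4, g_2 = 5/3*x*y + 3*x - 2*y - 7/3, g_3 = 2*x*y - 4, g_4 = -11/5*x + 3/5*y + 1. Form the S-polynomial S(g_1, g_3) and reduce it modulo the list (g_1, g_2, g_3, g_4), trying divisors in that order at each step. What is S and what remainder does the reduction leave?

S(g_1, g_3) = -2/5*x - 3/5*y + 8/5; remainder on division = -39/55*y + 78/55.

lcm(LM(g_1), LM(g_3)) = x*y.
S = (lcm/LT(g_1))·g_1 − (lcm/LT(g_3))·g_3 = -2/5*x - 3/5*y + 8/5.
Reduce S modulo (g_1, g_2, g_3, g_4) in that order:
  leading term x: subtract (2/11)·g_4 from -2/5*x - 3/5*y + 8/5 → -39/55*y + 78/55
  leading term y: no divisor's leading term divides it; move -39/55*y to the remainder.
  leading term 1: no divisor's leading term divides it; move 78/55 to the remainder.
The remainder -39/55*y + 78/55 is nonzero, so it would be added as the next basis element.
An S-polynomial is built so that the two leading terms cancel; whether anything survives reduction is exactly the Gröbner-basis criterion.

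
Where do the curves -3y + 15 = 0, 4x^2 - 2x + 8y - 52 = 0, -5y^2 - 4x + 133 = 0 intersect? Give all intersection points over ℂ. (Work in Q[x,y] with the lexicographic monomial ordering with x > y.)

{(2, 5)}

Compute a lex Gröbner basis by Buchberger's algorithm.
f_1 = -3y + 15, LT = y.
f_2 = 4x^2 - 2x + 8y - 52, LT = x^2.
f_3 = -4x - 5y^2 + 133, LT = x.

The S-polynomials (S(f_1,f_2), S(f_1,f_3), S(f_2,f_3)) all reduce to 0 modulo the current basis, so we have a Gröbner basis.
Inter-reduce: drop elements whose leading term is divisible by another's, tail-reduce, and make monic.
Reduced Gröbner basis: {x - 2, y - 5}.

Elimination: the polynomial y - 5 lies in the elimination ideal for y, so y ∈ {5}. For each such y, the remaining basis elements (now univariate) give the rest of the solution.
  y = 5: the earlier basis element becomes x - 2 = 0, giving x = 2 — point (2, 5).
Zero-dimensionality of the ideal guarantees finitely many solutions over ℂ.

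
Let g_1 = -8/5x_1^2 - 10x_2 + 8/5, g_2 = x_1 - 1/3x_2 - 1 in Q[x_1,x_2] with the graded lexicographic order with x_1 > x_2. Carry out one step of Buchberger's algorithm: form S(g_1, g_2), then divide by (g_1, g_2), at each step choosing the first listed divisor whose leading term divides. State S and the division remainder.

S(g_1, g_2) = 1/3x_1x_2 + x_1 + 25/4x_2 - 1; remainder on division = 1/9x_2^2 + 83/12x_2.

lcm(LM(g_1), LM(g_2)) = x_1^2.
S = (lcm/LT(g_1))·g_1 − (lcm/LT(g_2))·g_2 = 1/3x_1x_2 + x_1 + 25/4x_2 - 1.
Reduce S modulo (g_1, g_2) in that order:
  leading term x_1x_2: subtract (1/3x_2)·g_2 from 1/3x_1x_2 + x_1 + 25/4x_2 - 1 → 1/9x_2^2 + x_1 + 79/12x_2 - 1
  leading term x_2^2: no divisor's leading term divides it; move 1/9x_2^2 to the remainder.
  leading term x_1: subtract (1)·g_2 from x_1 + 79/12x_2 - 1 → 83/12x_2
  leading term x_2: no divisor's leading term divides it; move 83/12x_2 to the remainder.
The remainder 1/9x_2^2 + 83/12x_2 is nonzero, so it would be added as the next basis element.
This is the inner loop of Buchberger's algorithm — each nonzero remainder becomes a new basis element.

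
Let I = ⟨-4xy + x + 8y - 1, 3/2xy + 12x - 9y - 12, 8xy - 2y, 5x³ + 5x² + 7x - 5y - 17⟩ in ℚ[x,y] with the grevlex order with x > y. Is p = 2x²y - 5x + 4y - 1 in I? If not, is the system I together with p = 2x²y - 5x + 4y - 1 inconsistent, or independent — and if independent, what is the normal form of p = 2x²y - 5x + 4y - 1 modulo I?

Adjoining 2x²y - 5x + 4y - 1 makes the ideal the whole ring: the system is inconsistent.

First compute the reduced Gröbner basis of I by Buchberger's algorithm.
f_1 = -4xy + x + 8y - 1, LT = xy.
f_2 = 3/2xy + 12x - 9y - 12, LT = xy.
f_3 = 8xy - 2y, LT = xy.
f_4 = 5x³ + 5x² + 7x - 5y - 17, LT = x³.

S(f_1,f_2): lcm = xy. S = -33/4x + 4y + 33/4.
  reduce S modulo (f_1, f_2, f_3, f_4):
  remainder -33/4x + 4y + 33/4 ≠ 0; add h_5 = -33/4x + 4y + 33/4 to the basis.

S(f_1,f_3): lcm = xy. S = -¼x - 7/4y + ¼.
  reduce S modulo (f_1, f_2, f_3, f_4, h_5):
  remainder -247/132y ≠ 0; add h_6 = -247/132y to the basis.

The other S-polynomials (S(f_1,f_4), S(f_2,f_3), S(f_2,f_4), S(f_3,f_4), S(f_1,h_5), S(f_2,h_5), S(f_3,h_5), S(f_4,h_5), S(f_1,h_6), S(f_2,h_6), S(f_3,h_6), S(f_4,h_6), S(h_5,h_6)) all reduce to 0 modulo the current basis, so we have a Gröbner basis.
Inter-reduce: drop elements whose leading term is divisible by another's, tail-reduce, and make monic.
Reduced Gröbner basis: {x - 1, y}.
Label its elements g_1 = x - 1, g_2 = y.

Reduce p = 2x²y - 5x + 4y - 1 modulo G:
  leading term x²y: subtract (2xy)·g_1 from 2x²y - 5x + 4y - 1 → 2xy - 5x + 4y - 1
  leading term xy: subtract (2y)·g_1 from 2xy - 5x + 4y - 1 → -5x + 6y - 1
  leading term x: subtract (-5)·g_1 from -5x + 6y - 1 → 6y - 6
  leading term y: subtract (6)·g_2 from 6y - 6 → -6
  leading term 1: no divisor's leading term divides it; move -6 to the remainder.
  normal form = -6.
The normal form is nonzero, so p ∉ I. Since p minus its normal form lies in I, I + (p) = I + (r) where r = -6; decide whether this ideal is the whole ring.
Here r = -6 is a nonzero constant, hence a unit: 1 ∈ I + (p), the Gröbner basis of I + (p) is {1}, and the enlarged system has no common solution — adjoining p is inconsistent.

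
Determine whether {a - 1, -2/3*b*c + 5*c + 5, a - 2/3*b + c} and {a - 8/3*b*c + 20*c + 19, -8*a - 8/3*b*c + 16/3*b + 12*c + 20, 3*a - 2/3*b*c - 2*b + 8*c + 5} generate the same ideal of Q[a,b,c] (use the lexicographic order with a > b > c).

For a fixed monomial order, each ideal has a unique reduced Gröbner basis; comparing bases decides equality.
Buchberger on the first generating set:
f_1 = a - 1, LT = a.
f_2 = -2/3*b*c + 5*c + 5, LT = b*c.
f_3 = a - 2/3*b + c, LT = a.

S(f_1,f_3): lcm = a. S = 2/3*b - c - 1.
  leading term b: no divisor's leading term divides it; move 2/3*b to the remainder.
  leading term c: no divisor's leading term divides it; move -c to the remainder.
  leading term 1: no divisor's leading term divides it; move -1 to the remainder.
  remainder 2/3*b - c - 1 ≠ 0; add g_4 = 2/3*b - c - 1 to the basis.

S(f_2,g_4): lcm = b*c. S = 3/2*c**2 - 6*c - 15/2.
  leading term c**2: no divisor's leading term divides it; move 3/2*c**2 to the remainder.
  leading term c: no divisor's leading term divides it; move -6*c to the remainder.
  leading term 1: no divisor's leading term divides it; move -15/2 to the remainder.
  remainder 3/2*c**2 - 6*c - 15/2 ≠ 0; add g_5 = 3/2*c**2 - 6*c - 15/2 to the basis.

The other S-polynomials (S(f_1,f_2), S(f_2,f_3), S(f_1,g_4), S(f_3,g_4), S(f_1,g_5), S(f_2,g_5), S(f_3,g_5), S(g_4,g_5)) all reduce to 0 modulo the current basis, so we have a Gröbner basis.
Inter-reduce: drop elements whose leading term is divisible by another's, tail-reduce, and make monic.
Reduced Gröbner basis: {a - 1, b - 3/2*c - 3/2, c**2 - 4*c - 5}.

Buchberger on the second generating set:
h_1 = a - 8/3*b*c + 20*c + 19, LT = a.
h_2 = -8*a - 8/3*b*c + 16/3*b + 12*c + 20, LT = a.
h_3 = 3*a - 2/3*b*c - 2*b + 8*c + 5, LT = a.

S(h_1,h_2): lcm = a. S = -3*b*c + 2/3*b + 43/2*c + 43/2.
  leading term b*c: no divisor's leading term divides it; move -3*b*c to the remainder.
  leading term b: no divisor's leading term divides it; move 2/3*b to the remainder.
  leading term c: no divisor's leading term divides it; move 43/2*c to the remainder.
  leading term 1: no divisor's leading term divides it; move 43/2 to the remainder.
  remainder -3*b*c + 2/3*b + 43/2*c + 43/2 ≠ 0; add k_4 = -3*b*c + 2/3*b + 43/2*c + 43/2 to the basis.

S(h_1,h_3): lcm = a. S = -22/9*b*c + 2/3*b + 52/3*c + 52/3.
  leading term b*c: subtract (22/27)·k_4 from -22/9*b*c + 2/3*b + 52/3*c + 52/3 → 10/81*b - 5/27*c - 5/27
  leading term b: no divisor's leading term divides it; move 10/81*b to the remainder.
  leading term c: no divisor's leading term divides it; move -5/27*c to the remainder.
  leading term 1: no divisor's leading term divides it; move -5/27 to the remainder.
  remainder 10/81*b - 5/27*c - 5/27 ≠ 0; add k_5 = 10/81*b - 5/27*c - 5/27 to the basis.

S(k_4,k_5): lcm = b*c. S = -2/9*b + 3/2*c**2 - 17/3*c - 43/6.
  leading term b: subtract (-9/5)·k_5 from -2/9*b + 3/2*c**2 - 17/3*c - 43/6 → 3/2*c**2 - 6*c - 15/2
  leading term c**2: no divisor's leading term divides it; move 3/2*c**2 to the remainder.
  leading term c: no divisor's leading term divides it; move -6*c to the remainder.
  leading term 1: no divisor's leading term divides it; move -15/2 to the remainder.
  remainder 3/2*c**2 - 6*c - 15/2 ≠ 0; add k_6 = 3/2*c**2 - 6*c - 15/2 to the basis.

The other S-polynomials (S(h_2,h_3), S(h_1,k_4), S(h_2,k_4), S(h_3,k_4), S(h_1,k_5), S(h_2,k_5), S(h_3,k_5), S(h_1,k_6), S(h_2,k_6), S(h_3,k_6), S(k_4,k_6), S(k_5,k_6)) all reduce to 0 modulo the current basis, so we have a Gröbner basis.
Inter-reduce: drop elements whose leading term is divisible by another's, tail-reduce, and make monic.
Reduced Gröbner basis: {a - 1, b - 3/2*c - 3/2, c**2 - 4*c - 5}.

The two bases agree; hence the ideals are identical.

Yes, the ideals are equal.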